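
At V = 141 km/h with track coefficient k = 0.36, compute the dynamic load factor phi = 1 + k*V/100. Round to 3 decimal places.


phi = 1 + k * V / 100
phi = 1 + 0.36 * 141 / 100
phi = 1 + 0.5076
phi = 1.508

1.508


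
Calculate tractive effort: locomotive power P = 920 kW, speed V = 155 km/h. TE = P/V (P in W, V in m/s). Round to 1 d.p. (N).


Convert: P = 920 kW = 920000 W
V = 155 / 3.6 = 43.0556 m/s
TE = 920000 / 43.0556
TE = 21367.7 N

21367.7


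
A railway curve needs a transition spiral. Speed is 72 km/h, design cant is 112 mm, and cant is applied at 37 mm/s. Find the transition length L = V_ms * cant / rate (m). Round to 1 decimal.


Convert speed: V = 72 / 3.6 = 20.0 m/s
L = 20.0 * 112 / 37
L = 2240.0 / 37
L = 60.5 m

60.5


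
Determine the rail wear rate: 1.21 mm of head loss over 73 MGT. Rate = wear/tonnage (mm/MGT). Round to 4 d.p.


Wear rate = total wear / cumulative tonnage
Rate = 1.21 / 73
Rate = 0.0166 mm/MGT

0.0166


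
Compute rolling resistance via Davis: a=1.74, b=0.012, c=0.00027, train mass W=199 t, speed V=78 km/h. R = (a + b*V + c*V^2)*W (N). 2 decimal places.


b*V = 0.012 * 78 = 0.936
c*V^2 = 0.00027 * 6084 = 1.64268
R_per_t = 1.74 + 0.936 + 1.64268 = 4.31868 N/t
R_total = 4.31868 * 199 = 859.42 N

859.42


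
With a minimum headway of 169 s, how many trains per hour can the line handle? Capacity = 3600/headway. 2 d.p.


Capacity = 3600 / headway
Capacity = 3600 / 169
Capacity = 21.30 trains/hour

21.30


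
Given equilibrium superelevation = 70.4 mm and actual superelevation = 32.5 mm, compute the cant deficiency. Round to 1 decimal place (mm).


Cant deficiency = equilibrium cant - actual cant
CD = 70.4 - 32.5
CD = 37.9 mm

37.9


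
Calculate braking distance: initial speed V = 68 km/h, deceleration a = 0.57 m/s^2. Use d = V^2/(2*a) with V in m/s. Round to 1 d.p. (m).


Convert speed: V = 68 / 3.6 = 18.8889 m/s
V^2 = 356.7901
d = 356.7901 / (2 * 0.57)
d = 356.7901 / 1.14
d = 313.0 m

313.0


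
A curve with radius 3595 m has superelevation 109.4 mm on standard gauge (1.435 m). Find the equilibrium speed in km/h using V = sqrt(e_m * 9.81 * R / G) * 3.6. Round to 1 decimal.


Convert cant: e = 109.4 mm = 0.1094 m
V_ms = sqrt(0.1094 * 9.81 * 3595 / 1.435)
V_ms = sqrt(2688.644132) = 51.8521 m/s
V = 51.8521 * 3.6 = 186.7 km/h

186.7


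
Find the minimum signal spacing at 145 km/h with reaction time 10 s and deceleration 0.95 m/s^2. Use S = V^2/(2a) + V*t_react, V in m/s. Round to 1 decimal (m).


V = 145 / 3.6 = 40.2778 m/s
Braking distance = 40.2778^2 / (2*0.95) = 853.8418 m
Sighting distance = 40.2778 * 10 = 402.7778 m
S = 853.8418 + 402.7778 = 1256.6 m

1256.6


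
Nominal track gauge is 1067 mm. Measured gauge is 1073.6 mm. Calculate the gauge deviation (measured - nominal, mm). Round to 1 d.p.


Deviation = measured - nominal
Deviation = 1073.6 - 1067
Deviation = 6.6 mm

6.6


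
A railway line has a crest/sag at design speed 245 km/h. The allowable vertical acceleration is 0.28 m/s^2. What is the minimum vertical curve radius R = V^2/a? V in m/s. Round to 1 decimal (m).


Convert speed: V = 245 / 3.6 = 68.0556 m/s
V^2 = 4631.5586 m^2/s^2
R_v = 4631.5586 / 0.28
R_v = 16541.3 m

16541.3


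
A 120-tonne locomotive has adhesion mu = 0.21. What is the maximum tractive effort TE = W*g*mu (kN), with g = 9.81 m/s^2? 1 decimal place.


TE_max = W * g * mu
TE_max = 120 * 9.81 * 0.21
TE_max = 1177.2 * 0.21
TE_max = 247.2 kN

247.2


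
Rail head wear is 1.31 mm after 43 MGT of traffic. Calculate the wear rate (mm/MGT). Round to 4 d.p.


Wear rate = total wear / cumulative tonnage
Rate = 1.31 / 43
Rate = 0.0305 mm/MGT

0.0305


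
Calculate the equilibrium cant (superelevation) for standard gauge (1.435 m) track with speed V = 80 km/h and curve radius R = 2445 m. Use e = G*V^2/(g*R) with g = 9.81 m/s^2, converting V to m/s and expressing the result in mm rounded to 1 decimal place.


Convert speed: V = 80 / 3.6 = 22.2222 m/s
Apply formula: e = 1.435 * 22.2222^2 / (9.81 * 2445)
e = 1.435 * 493.8272 / 23985.45
e = 0.029545 m = 29.5 mm

29.5


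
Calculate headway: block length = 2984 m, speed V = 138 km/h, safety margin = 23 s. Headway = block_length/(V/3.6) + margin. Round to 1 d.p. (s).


V = 138 / 3.6 = 38.3333 m/s
Block traversal time = 2984 / 38.3333 = 77.8435 s
Headway = 77.8435 + 23
Headway = 100.8 s

100.8


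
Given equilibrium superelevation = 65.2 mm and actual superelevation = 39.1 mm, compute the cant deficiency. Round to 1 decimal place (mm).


Cant deficiency = equilibrium cant - actual cant
CD = 65.2 - 39.1
CD = 26.1 mm

26.1


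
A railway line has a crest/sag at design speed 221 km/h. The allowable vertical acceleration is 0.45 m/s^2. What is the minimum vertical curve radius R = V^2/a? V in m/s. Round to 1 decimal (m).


Convert speed: V = 221 / 3.6 = 61.3889 m/s
V^2 = 3768.5957 m^2/s^2
R_v = 3768.5957 / 0.45
R_v = 8374.7 m

8374.7


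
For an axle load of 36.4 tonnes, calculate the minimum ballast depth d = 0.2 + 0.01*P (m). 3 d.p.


d = 0.2 + 0.01 * 36.4
d = 0.2 + 0.364
d = 0.564 m

0.564


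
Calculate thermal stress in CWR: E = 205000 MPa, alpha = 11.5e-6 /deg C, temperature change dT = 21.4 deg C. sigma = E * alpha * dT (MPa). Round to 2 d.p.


sigma = E * alpha * dT
sigma = 205000 * 11.5e-6 * 21.4
sigma = 2.3575 * 21.4
sigma = 50.45 MPa

50.45


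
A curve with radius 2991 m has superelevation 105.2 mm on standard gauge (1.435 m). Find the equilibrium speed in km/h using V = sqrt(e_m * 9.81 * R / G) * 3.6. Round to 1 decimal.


Convert cant: e = 105.2 mm = 0.1052 m
V_ms = sqrt(0.1052 * 9.81 * 2991 / 1.435)
V_ms = sqrt(2151.043827) = 46.3793 m/s
V = 46.3793 * 3.6 = 167.0 km/h

167.0


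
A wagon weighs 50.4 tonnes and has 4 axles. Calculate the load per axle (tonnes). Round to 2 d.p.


Load per axle = total weight / number of axles
Load = 50.4 / 4
Load = 12.60 tonnes

12.60


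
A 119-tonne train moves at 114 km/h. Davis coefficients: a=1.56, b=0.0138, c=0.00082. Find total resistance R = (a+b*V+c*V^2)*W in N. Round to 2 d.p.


b*V = 0.0138 * 114 = 1.5732
c*V^2 = 0.00082 * 12996 = 10.65672
R_per_t = 1.56 + 1.5732 + 10.65672 = 13.78992 N/t
R_total = 13.78992 * 119 = 1641.00 N

1641.00


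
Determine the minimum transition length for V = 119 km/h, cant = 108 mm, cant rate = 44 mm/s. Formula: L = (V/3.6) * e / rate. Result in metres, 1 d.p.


Convert speed: V = 119 / 3.6 = 33.0556 m/s
L = 33.0556 * 108 / 44
L = 3570.0 / 44
L = 81.1 m

81.1


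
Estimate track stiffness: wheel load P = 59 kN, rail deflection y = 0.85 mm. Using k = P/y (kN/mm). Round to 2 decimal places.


Track stiffness k = P / y
k = 59 / 0.85
k = 69.41 kN/mm

69.41


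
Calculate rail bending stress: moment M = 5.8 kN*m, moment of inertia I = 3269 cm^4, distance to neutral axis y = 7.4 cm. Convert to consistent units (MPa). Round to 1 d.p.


Convert units:
M = 5.8 kN*m = 5800000 N*mm
y = 7.4 cm = 74 mm
I = 3269 cm^4 = 32690000 mm^4
sigma = 5800000 * 74 / 32690000
sigma = 13.1 MPa

13.1


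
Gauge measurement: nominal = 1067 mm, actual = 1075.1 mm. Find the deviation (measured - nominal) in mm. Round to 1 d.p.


Deviation = measured - nominal
Deviation = 1075.1 - 1067
Deviation = 8.1 mm

8.1


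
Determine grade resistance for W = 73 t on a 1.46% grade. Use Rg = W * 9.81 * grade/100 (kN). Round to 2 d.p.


Rg = W * 9.81 * grade / 100
Rg = 73 * 9.81 * 1.46 / 100
Rg = 716.13 * 0.0146
Rg = 10.46 kN

10.46


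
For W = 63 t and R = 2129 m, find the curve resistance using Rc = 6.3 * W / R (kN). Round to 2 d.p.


Rc = 6.3 * W / R
Rc = 6.3 * 63 / 2129
Rc = 396.9 / 2129
Rc = 0.19 kN

0.19


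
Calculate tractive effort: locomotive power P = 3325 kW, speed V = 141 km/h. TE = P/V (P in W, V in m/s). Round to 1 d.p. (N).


Convert: P = 3325 kW = 3325000 W
V = 141 / 3.6 = 39.1667 m/s
TE = 3325000 / 39.1667
TE = 84893.6 N

84893.6


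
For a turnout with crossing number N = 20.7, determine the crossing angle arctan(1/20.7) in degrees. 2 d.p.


1/N = 1/20.7 = 0.048309
angle = arctan(0.048309) = 0.048272 rad
angle = 0.048272 * 180/pi = 2.77 degrees

2.77


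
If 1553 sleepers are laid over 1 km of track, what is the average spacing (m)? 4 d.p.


Spacing = 1000 m / number of sleepers
Spacing = 1000 / 1553
Spacing = 0.6439 m

0.6439


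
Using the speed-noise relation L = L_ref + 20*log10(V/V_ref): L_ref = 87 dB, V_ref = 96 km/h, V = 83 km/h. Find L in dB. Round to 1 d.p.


V/V_ref = 83 / 96 = 0.864583
log10(0.864583) = -0.063193
20 * -0.063193 = -1.2639
L = 87 + -1.2639 = 85.7 dB

85.7


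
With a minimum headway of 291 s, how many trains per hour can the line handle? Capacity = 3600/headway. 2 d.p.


Capacity = 3600 / headway
Capacity = 3600 / 291
Capacity = 12.37 trains/hour

12.37


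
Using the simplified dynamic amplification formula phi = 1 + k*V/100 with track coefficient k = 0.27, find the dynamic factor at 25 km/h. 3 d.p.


phi = 1 + k * V / 100
phi = 1 + 0.27 * 25 / 100
phi = 1 + 0.0675
phi = 1.068

1.068


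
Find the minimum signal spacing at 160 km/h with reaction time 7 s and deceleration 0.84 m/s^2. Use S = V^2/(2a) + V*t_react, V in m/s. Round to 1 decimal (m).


V = 160 / 3.6 = 44.4444 m/s
Braking distance = 44.4444^2 / (2*0.84) = 1175.779 m
Sighting distance = 44.4444 * 7 = 311.1111 m
S = 1175.779 + 311.1111 = 1486.9 m

1486.9


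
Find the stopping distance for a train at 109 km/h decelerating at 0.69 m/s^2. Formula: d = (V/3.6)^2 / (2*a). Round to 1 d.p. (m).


Convert speed: V = 109 / 3.6 = 30.2778 m/s
V^2 = 916.7438
d = 916.7438 / (2 * 0.69)
d = 916.7438 / 1.38
d = 664.3 m

664.3


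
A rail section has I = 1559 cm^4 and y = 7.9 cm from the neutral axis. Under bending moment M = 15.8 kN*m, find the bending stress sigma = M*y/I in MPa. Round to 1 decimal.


Convert units:
M = 15.8 kN*m = 15800000 N*mm
y = 7.9 cm = 79 mm
I = 1559 cm^4 = 15590000 mm^4
sigma = 15800000 * 79 / 15590000
sigma = 80.1 MPa

80.1


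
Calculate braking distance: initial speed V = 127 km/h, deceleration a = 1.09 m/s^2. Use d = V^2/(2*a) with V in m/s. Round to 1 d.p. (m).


Convert speed: V = 127 / 3.6 = 35.2778 m/s
V^2 = 1244.5216
d = 1244.5216 / (2 * 1.09)
d = 1244.5216 / 2.18
d = 570.9 m

570.9


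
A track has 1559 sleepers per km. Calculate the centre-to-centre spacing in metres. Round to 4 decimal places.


Spacing = 1000 m / number of sleepers
Spacing = 1000 / 1559
Spacing = 0.6414 m

0.6414


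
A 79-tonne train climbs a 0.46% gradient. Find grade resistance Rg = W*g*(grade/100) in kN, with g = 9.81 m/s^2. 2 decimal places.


Rg = W * 9.81 * grade / 100
Rg = 79 * 9.81 * 0.46 / 100
Rg = 774.99 * 0.0046
Rg = 3.56 kN

3.56


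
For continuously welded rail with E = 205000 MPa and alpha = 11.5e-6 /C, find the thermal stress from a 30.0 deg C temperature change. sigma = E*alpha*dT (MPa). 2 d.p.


sigma = E * alpha * dT
sigma = 205000 * 11.5e-6 * 30.0
sigma = 2.3575 * 30.0
sigma = 70.73 MPa

70.73


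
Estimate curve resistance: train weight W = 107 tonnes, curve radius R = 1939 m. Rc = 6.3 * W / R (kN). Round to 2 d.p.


Rc = 6.3 * W / R
Rc = 6.3 * 107 / 1939
Rc = 674.1 / 1939
Rc = 0.35 kN

0.35


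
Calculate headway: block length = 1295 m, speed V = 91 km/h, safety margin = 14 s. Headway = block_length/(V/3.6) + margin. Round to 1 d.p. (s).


V = 91 / 3.6 = 25.2778 m/s
Block traversal time = 1295 / 25.2778 = 51.2308 s
Headway = 51.2308 + 14
Headway = 65.2 s

65.2


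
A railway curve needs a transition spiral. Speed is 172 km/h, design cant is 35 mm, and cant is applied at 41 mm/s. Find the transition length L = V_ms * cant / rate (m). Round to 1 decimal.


Convert speed: V = 172 / 3.6 = 47.7778 m/s
L = 47.7778 * 35 / 41
L = 1672.2222 / 41
L = 40.8 m

40.8


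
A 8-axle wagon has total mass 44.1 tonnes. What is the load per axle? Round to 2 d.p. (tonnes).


Load per axle = total weight / number of axles
Load = 44.1 / 8
Load = 5.51 tonnes

5.51


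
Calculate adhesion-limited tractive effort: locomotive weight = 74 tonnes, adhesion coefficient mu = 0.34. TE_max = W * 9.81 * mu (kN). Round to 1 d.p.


TE_max = W * g * mu
TE_max = 74 * 9.81 * 0.34
TE_max = 725.94 * 0.34
TE_max = 246.8 kN

246.8


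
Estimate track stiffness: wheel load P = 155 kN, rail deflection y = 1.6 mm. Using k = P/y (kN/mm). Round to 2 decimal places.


Track stiffness k = P / y
k = 155 / 1.6
k = 96.88 kN/mm

96.88


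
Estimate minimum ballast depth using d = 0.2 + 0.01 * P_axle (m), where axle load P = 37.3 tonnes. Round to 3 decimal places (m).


d = 0.2 + 0.01 * 37.3
d = 0.2 + 0.373
d = 0.573 m

0.573


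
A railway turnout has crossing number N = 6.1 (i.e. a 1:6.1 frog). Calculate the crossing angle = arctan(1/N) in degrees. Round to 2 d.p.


1/N = 1/6.1 = 0.163934
angle = arctan(0.163934) = 0.162489 rad
angle = 0.162489 * 180/pi = 9.31 degrees

9.31


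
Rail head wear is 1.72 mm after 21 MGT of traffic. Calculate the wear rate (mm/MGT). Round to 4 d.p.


Wear rate = total wear / cumulative tonnage
Rate = 1.72 / 21
Rate = 0.0819 mm/MGT

0.0819


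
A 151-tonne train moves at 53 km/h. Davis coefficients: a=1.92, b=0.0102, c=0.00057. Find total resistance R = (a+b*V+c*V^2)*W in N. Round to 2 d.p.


b*V = 0.0102 * 53 = 0.5406
c*V^2 = 0.00057 * 2809 = 1.60113
R_per_t = 1.92 + 0.5406 + 1.60113 = 4.06173 N/t
R_total = 4.06173 * 151 = 613.32 N

613.32


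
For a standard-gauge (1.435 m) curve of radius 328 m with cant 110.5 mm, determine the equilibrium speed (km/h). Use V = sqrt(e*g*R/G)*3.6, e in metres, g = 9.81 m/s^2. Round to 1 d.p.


Convert cant: e = 110.5 mm = 0.1105 m
V_ms = sqrt(0.1105 * 9.81 * 328 / 1.435)
V_ms = sqrt(247.772571) = 15.7408 m/s
V = 15.7408 * 3.6 = 56.7 km/h

56.7


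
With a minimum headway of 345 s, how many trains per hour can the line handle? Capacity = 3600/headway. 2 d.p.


Capacity = 3600 / headway
Capacity = 3600 / 345
Capacity = 10.43 trains/hour

10.43


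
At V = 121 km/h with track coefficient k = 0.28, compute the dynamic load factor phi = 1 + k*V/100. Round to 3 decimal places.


phi = 1 + k * V / 100
phi = 1 + 0.28 * 121 / 100
phi = 1 + 0.3388
phi = 1.339

1.339


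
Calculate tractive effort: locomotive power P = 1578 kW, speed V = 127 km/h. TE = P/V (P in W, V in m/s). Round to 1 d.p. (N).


Convert: P = 1578 kW = 1578000 W
V = 127 / 3.6 = 35.2778 m/s
TE = 1578000 / 35.2778
TE = 44730.7 N

44730.7


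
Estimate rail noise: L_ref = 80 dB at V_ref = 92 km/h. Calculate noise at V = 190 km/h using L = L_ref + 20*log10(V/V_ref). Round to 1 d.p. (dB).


V/V_ref = 190 / 92 = 2.065217
log10(2.065217) = 0.314966
20 * 0.314966 = 6.2993
L = 80 + 6.2993 = 86.3 dB

86.3


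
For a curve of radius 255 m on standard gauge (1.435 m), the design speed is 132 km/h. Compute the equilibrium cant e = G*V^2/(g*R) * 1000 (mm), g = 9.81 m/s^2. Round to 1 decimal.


Convert speed: V = 132 / 3.6 = 36.6667 m/s
Apply formula: e = 1.435 * 36.6667^2 / (9.81 * 255)
e = 1.435 * 1344.4444 / 2501.55
e = 0.771233 m = 771.2 mm

771.2


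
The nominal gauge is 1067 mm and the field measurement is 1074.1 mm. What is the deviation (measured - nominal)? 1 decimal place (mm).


Deviation = measured - nominal
Deviation = 1074.1 - 1067
Deviation = 7.1 mm

7.1


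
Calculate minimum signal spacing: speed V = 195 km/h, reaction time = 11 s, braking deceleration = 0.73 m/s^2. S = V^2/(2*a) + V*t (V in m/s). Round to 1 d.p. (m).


V = 195 / 3.6 = 54.1667 m/s
Braking distance = 54.1667^2 / (2*0.73) = 2009.6081 m
Sighting distance = 54.1667 * 11 = 595.8333 m
S = 2009.6081 + 595.8333 = 2605.4 m

2605.4


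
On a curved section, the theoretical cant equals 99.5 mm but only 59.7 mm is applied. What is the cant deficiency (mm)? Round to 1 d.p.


Cant deficiency = equilibrium cant - actual cant
CD = 99.5 - 59.7
CD = 39.8 mm

39.8


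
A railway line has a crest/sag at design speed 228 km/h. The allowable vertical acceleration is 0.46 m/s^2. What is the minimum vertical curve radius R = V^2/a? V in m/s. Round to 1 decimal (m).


Convert speed: V = 228 / 3.6 = 63.3333 m/s
V^2 = 4011.1111 m^2/s^2
R_v = 4011.1111 / 0.46
R_v = 8719.8 m

8719.8


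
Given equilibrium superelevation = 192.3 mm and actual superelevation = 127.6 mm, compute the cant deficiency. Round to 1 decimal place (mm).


Cant deficiency = equilibrium cant - actual cant
CD = 192.3 - 127.6
CD = 64.7 mm

64.7


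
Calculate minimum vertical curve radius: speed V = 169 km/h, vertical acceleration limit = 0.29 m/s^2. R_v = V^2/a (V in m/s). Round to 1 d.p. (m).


Convert speed: V = 169 / 3.6 = 46.9444 m/s
V^2 = 2203.7809 m^2/s^2
R_v = 2203.7809 / 0.29
R_v = 7599.2 m

7599.2


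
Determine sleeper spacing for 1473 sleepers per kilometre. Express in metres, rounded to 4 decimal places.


Spacing = 1000 m / number of sleepers
Spacing = 1000 / 1473
Spacing = 0.6789 m

0.6789


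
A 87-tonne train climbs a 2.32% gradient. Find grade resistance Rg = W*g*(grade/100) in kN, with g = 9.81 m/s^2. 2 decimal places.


Rg = W * 9.81 * grade / 100
Rg = 87 * 9.81 * 2.32 / 100
Rg = 853.47 * 0.0232
Rg = 19.80 kN

19.80


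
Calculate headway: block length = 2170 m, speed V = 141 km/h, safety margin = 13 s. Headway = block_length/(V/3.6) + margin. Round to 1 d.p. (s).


V = 141 / 3.6 = 39.1667 m/s
Block traversal time = 2170 / 39.1667 = 55.4043 s
Headway = 55.4043 + 13
Headway = 68.4 s

68.4


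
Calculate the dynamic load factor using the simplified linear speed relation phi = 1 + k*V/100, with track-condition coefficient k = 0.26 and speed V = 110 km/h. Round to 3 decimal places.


phi = 1 + k * V / 100
phi = 1 + 0.26 * 110 / 100
phi = 1 + 0.286
phi = 1.286

1.286


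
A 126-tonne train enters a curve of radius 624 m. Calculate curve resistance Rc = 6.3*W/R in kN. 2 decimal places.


Rc = 6.3 * W / R
Rc = 6.3 * 126 / 624
Rc = 793.8 / 624
Rc = 1.27 kN

1.27


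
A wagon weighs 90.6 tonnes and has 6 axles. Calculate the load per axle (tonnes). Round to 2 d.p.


Load per axle = total weight / number of axles
Load = 90.6 / 6
Load = 15.10 tonnes

15.10


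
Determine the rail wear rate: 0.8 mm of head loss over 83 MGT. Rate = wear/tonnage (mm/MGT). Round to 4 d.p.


Wear rate = total wear / cumulative tonnage
Rate = 0.8 / 83
Rate = 0.0096 mm/MGT

0.0096


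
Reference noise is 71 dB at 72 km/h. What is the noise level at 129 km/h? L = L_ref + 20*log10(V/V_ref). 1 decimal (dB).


V/V_ref = 129 / 72 = 1.791667
log10(1.791667) = 0.253257
20 * 0.253257 = 5.0651
L = 71 + 5.0651 = 76.1 dB

76.1


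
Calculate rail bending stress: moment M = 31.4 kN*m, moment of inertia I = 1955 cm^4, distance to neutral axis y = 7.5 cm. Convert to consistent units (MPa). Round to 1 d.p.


Convert units:
M = 31.4 kN*m = 31400000 N*mm
y = 7.5 cm = 75 mm
I = 1955 cm^4 = 19550000 mm^4
sigma = 31400000 * 75 / 19550000
sigma = 120.5 MPa

120.5


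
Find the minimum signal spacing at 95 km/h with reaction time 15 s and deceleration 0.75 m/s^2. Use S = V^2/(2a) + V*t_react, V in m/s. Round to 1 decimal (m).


V = 95 / 3.6 = 26.3889 m/s
Braking distance = 26.3889^2 / (2*0.75) = 464.249 m
Sighting distance = 26.3889 * 15 = 395.8333 m
S = 464.249 + 395.8333 = 860.1 m

860.1


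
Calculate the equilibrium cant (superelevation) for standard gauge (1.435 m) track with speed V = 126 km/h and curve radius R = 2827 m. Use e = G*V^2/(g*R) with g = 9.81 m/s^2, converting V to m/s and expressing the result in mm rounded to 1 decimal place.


Convert speed: V = 126 / 3.6 = 35.0 m/s
Apply formula: e = 1.435 * 35.0^2 / (9.81 * 2827)
e = 1.435 * 1225.0 / 27732.87
e = 0.063386 m = 63.4 mm

63.4


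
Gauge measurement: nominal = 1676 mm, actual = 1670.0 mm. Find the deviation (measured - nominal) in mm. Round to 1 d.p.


Deviation = measured - nominal
Deviation = 1670.0 - 1676
Deviation = -6.0 mm

-6.0


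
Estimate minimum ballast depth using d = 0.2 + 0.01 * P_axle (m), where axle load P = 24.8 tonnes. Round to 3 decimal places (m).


d = 0.2 + 0.01 * 24.8
d = 0.2 + 0.248
d = 0.448 m

0.448


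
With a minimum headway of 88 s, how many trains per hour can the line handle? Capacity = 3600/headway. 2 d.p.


Capacity = 3600 / headway
Capacity = 3600 / 88
Capacity = 40.91 trains/hour

40.91


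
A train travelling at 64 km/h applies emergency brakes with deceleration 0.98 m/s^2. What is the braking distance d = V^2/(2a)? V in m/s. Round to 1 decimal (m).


Convert speed: V = 64 / 3.6 = 17.7778 m/s
V^2 = 316.0494
d = 316.0494 / (2 * 0.98)
d = 316.0494 / 1.96
d = 161.2 m

161.2


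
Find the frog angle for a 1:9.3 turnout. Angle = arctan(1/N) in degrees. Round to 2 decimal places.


1/N = 1/9.3 = 0.107527
angle = arctan(0.107527) = 0.107115 rad
angle = 0.107115 * 180/pi = 6.14 degrees

6.14


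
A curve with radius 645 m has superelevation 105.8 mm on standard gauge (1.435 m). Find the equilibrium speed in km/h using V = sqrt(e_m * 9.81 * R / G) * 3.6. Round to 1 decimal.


Convert cant: e = 105.8 mm = 0.1058 m
V_ms = sqrt(0.1058 * 9.81 * 645 / 1.435)
V_ms = sqrt(466.511645) = 21.5989 m/s
V = 21.5989 * 3.6 = 77.8 km/h

77.8


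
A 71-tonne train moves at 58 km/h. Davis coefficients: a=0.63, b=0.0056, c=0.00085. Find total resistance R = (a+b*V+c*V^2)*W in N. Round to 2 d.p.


b*V = 0.0056 * 58 = 0.3248
c*V^2 = 0.00085 * 3364 = 2.8594
R_per_t = 0.63 + 0.3248 + 2.8594 = 3.8142 N/t
R_total = 3.8142 * 71 = 270.81 N

270.81


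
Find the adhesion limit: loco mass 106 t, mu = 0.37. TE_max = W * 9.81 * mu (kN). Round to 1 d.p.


TE_max = W * g * mu
TE_max = 106 * 9.81 * 0.37
TE_max = 1039.86 * 0.37
TE_max = 384.7 kN

384.7


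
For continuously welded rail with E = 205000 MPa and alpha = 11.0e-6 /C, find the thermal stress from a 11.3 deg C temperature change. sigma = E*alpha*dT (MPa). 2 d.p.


sigma = E * alpha * dT
sigma = 205000 * 11.0e-6 * 11.3
sigma = 2.255 * 11.3
sigma = 25.48 MPa

25.48


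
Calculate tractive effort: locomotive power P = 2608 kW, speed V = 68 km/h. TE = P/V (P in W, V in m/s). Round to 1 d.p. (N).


Convert: P = 2608 kW = 2608000 W
V = 68 / 3.6 = 18.8889 m/s
TE = 2608000 / 18.8889
TE = 138070.6 N

138070.6


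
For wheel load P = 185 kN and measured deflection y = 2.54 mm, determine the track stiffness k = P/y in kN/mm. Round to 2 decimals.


Track stiffness k = P / y
k = 185 / 2.54
k = 72.83 kN/mm

72.83


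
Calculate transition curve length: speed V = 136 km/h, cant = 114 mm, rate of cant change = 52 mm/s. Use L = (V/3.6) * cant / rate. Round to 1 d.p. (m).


Convert speed: V = 136 / 3.6 = 37.7778 m/s
L = 37.7778 * 114 / 52
L = 4306.6667 / 52
L = 82.8 m

82.8


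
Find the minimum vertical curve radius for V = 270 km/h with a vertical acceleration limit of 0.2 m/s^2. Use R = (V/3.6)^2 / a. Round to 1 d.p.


Convert speed: V = 270 / 3.6 = 75.0 m/s
V^2 = 5625.0 m^2/s^2
R_v = 5625.0 / 0.2
R_v = 28125.0 m

28125.0


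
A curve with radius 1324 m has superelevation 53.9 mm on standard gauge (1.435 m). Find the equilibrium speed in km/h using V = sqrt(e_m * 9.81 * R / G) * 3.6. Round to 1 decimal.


Convert cant: e = 53.9 mm = 0.0539 m
V_ms = sqrt(0.0539 * 9.81 * 1324 / 1.435)
V_ms = sqrt(487.858478) = 22.0875 m/s
V = 22.0875 * 3.6 = 79.5 km/h

79.5


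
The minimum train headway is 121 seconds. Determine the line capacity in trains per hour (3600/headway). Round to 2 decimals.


Capacity = 3600 / headway
Capacity = 3600 / 121
Capacity = 29.75 trains/hour

29.75


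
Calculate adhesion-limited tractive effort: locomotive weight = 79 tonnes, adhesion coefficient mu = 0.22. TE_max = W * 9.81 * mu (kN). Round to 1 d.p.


TE_max = W * g * mu
TE_max = 79 * 9.81 * 0.22
TE_max = 774.99 * 0.22
TE_max = 170.5 kN

170.5


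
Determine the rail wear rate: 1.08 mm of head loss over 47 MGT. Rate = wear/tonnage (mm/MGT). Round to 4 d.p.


Wear rate = total wear / cumulative tonnage
Rate = 1.08 / 47
Rate = 0.0230 mm/MGT

0.0230


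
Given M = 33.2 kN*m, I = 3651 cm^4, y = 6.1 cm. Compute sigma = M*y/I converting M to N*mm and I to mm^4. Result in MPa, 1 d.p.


Convert units:
M = 33.2 kN*m = 33200000 N*mm
y = 6.1 cm = 61 mm
I = 3651 cm^4 = 36510000 mm^4
sigma = 33200000 * 61 / 36510000
sigma = 55.5 MPa

55.5


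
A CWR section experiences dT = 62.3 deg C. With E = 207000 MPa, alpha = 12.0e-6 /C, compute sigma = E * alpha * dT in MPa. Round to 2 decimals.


sigma = E * alpha * dT
sigma = 207000 * 12.0e-6 * 62.3
sigma = 2.484 * 62.3
sigma = 154.75 MPa

154.75


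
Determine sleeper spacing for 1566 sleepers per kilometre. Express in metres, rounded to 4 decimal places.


Spacing = 1000 m / number of sleepers
Spacing = 1000 / 1566
Spacing = 0.6386 m

0.6386


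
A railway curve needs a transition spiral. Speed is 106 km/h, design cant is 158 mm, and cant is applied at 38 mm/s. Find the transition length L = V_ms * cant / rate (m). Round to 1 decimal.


Convert speed: V = 106 / 3.6 = 29.4444 m/s
L = 29.4444 * 158 / 38
L = 4652.2222 / 38
L = 122.4 m

122.4


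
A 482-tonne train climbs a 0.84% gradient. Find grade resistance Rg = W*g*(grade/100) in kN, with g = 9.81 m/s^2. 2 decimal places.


Rg = W * 9.81 * grade / 100
Rg = 482 * 9.81 * 0.84 / 100
Rg = 4728.42 * 0.0084
Rg = 39.72 kN

39.72


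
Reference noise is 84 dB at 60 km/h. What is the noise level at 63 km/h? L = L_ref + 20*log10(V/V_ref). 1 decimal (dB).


V/V_ref = 63 / 60 = 1.05
log10(1.05) = 0.021189
20 * 0.021189 = 0.4238
L = 84 + 0.4238 = 84.4 dB

84.4


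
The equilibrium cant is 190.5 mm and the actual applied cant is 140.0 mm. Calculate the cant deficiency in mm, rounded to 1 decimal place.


Cant deficiency = equilibrium cant - actual cant
CD = 190.5 - 140.0
CD = 50.5 mm

50.5


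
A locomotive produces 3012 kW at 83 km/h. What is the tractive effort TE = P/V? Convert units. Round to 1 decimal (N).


Convert: P = 3012 kW = 3012000 W
V = 83 / 3.6 = 23.0556 m/s
TE = 3012000 / 23.0556
TE = 130641.0 N

130641.0


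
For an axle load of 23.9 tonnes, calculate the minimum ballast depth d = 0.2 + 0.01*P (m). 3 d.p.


d = 0.2 + 0.01 * 23.9
d = 0.2 + 0.239
d = 0.439 m

0.439


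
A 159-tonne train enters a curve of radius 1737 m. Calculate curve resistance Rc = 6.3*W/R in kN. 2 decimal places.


Rc = 6.3 * W / R
Rc = 6.3 * 159 / 1737
Rc = 1001.7 / 1737
Rc = 0.58 kN

0.58


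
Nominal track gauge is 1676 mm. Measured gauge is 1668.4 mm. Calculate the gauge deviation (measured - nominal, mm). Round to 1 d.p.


Deviation = measured - nominal
Deviation = 1668.4 - 1676
Deviation = -7.6 mm

-7.6


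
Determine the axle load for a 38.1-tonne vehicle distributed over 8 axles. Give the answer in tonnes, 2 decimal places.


Load per axle = total weight / number of axles
Load = 38.1 / 8
Load = 4.76 tonnes

4.76


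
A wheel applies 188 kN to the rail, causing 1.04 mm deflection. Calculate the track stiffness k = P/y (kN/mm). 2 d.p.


Track stiffness k = P / y
k = 188 / 1.04
k = 180.77 kN/mm

180.77


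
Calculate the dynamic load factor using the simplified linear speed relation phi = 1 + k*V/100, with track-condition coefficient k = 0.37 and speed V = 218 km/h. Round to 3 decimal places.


phi = 1 + k * V / 100
phi = 1 + 0.37 * 218 / 100
phi = 1 + 0.8066
phi = 1.807

1.807


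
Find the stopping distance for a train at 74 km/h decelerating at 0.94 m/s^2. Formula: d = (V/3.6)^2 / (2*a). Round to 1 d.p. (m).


Convert speed: V = 74 / 3.6 = 20.5556 m/s
V^2 = 422.5309
d = 422.5309 / (2 * 0.94)
d = 422.5309 / 1.88
d = 224.8 m

224.8


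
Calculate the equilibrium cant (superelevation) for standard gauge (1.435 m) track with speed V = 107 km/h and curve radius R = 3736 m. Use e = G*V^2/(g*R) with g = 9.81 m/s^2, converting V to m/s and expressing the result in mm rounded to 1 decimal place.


Convert speed: V = 107 / 3.6 = 29.7222 m/s
Apply formula: e = 1.435 * 29.7222^2 / (9.81 * 3736)
e = 1.435 * 883.4105 / 36650.16
e = 0.034589 m = 34.6 mm

34.6


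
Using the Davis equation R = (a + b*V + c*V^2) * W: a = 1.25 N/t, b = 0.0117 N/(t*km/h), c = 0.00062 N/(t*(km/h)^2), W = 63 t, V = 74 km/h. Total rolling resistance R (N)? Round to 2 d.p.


b*V = 0.0117 * 74 = 0.8658
c*V^2 = 0.00062 * 5476 = 3.39512
R_per_t = 1.25 + 0.8658 + 3.39512 = 5.51092 N/t
R_total = 5.51092 * 63 = 347.19 N

347.19


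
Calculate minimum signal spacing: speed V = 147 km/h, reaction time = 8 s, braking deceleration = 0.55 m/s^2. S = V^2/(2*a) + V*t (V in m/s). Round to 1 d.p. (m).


V = 147 / 3.6 = 40.8333 m/s
Braking distance = 40.8333^2 / (2*0.55) = 1515.7828 m
Sighting distance = 40.8333 * 8 = 326.6667 m
S = 1515.7828 + 326.6667 = 1842.4 m

1842.4


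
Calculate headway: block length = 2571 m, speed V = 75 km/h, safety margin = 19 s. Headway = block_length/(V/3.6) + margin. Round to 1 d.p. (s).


V = 75 / 3.6 = 20.8333 m/s
Block traversal time = 2571 / 20.8333 = 123.408 s
Headway = 123.408 + 19
Headway = 142.4 s

142.4


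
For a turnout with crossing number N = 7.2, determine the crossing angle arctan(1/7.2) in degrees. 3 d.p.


1/N = 1/7.2 = 0.138889
angle = arctan(0.138889) = 0.138006 rad
angle = 0.138006 * 180/pi = 7.907 degrees

7.907


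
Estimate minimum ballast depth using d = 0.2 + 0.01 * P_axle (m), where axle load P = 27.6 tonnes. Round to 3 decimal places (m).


d = 0.2 + 0.01 * 27.6
d = 0.2 + 0.276
d = 0.476 m

0.476


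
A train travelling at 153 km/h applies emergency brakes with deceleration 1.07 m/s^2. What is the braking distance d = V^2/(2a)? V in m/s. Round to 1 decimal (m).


Convert speed: V = 153 / 3.6 = 42.5 m/s
V^2 = 1806.25
d = 1806.25 / (2 * 1.07)
d = 1806.25 / 2.14
d = 844.0 m

844.0


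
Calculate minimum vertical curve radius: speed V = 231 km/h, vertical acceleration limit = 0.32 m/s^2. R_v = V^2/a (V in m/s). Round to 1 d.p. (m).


Convert speed: V = 231 / 3.6 = 64.1667 m/s
V^2 = 4117.3611 m^2/s^2
R_v = 4117.3611 / 0.32
R_v = 12866.8 m

12866.8


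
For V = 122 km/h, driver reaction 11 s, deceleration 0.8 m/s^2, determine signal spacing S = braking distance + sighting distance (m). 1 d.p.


V = 122 / 3.6 = 33.8889 m/s
Braking distance = 33.8889^2 / (2*0.8) = 717.7855 m
Sighting distance = 33.8889 * 11 = 372.7778 m
S = 717.7855 + 372.7778 = 1090.6 m

1090.6


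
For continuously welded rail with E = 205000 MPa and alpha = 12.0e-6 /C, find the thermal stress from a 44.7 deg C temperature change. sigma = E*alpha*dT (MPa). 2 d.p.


sigma = E * alpha * dT
sigma = 205000 * 12.0e-6 * 44.7
sigma = 2.46 * 44.7
sigma = 109.96 MPa

109.96


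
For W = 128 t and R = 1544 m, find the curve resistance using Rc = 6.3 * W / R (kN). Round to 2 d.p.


Rc = 6.3 * W / R
Rc = 6.3 * 128 / 1544
Rc = 806.4 / 1544
Rc = 0.52 kN

0.52


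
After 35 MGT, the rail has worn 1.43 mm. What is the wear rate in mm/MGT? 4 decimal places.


Wear rate = total wear / cumulative tonnage
Rate = 1.43 / 35
Rate = 0.0409 mm/MGT

0.0409


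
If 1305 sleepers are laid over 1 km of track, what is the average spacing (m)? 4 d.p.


Spacing = 1000 m / number of sleepers
Spacing = 1000 / 1305
Spacing = 0.7663 m

0.7663


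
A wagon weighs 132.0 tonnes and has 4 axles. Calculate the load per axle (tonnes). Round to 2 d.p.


Load per axle = total weight / number of axles
Load = 132.0 / 4
Load = 33.00 tonnes

33.00


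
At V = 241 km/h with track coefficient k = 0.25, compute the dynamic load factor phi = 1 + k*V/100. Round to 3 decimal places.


phi = 1 + k * V / 100
phi = 1 + 0.25 * 241 / 100
phi = 1 + 0.6025
phi = 1.603

1.603


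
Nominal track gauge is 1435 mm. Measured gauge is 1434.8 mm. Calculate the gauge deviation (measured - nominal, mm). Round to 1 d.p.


Deviation = measured - nominal
Deviation = 1434.8 - 1435
Deviation = -0.2 mm

-0.2


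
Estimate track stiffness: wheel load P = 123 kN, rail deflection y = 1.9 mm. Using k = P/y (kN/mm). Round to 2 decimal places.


Track stiffness k = P / y
k = 123 / 1.9
k = 64.74 kN/mm

64.74


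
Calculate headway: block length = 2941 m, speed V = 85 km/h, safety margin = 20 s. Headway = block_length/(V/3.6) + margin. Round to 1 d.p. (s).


V = 85 / 3.6 = 23.6111 m/s
Block traversal time = 2941 / 23.6111 = 124.56 s
Headway = 124.56 + 20
Headway = 144.6 s

144.6


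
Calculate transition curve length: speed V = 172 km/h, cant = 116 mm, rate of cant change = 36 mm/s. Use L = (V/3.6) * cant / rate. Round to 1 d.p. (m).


Convert speed: V = 172 / 3.6 = 47.7778 m/s
L = 47.7778 * 116 / 36
L = 5542.2222 / 36
L = 154.0 m

154.0


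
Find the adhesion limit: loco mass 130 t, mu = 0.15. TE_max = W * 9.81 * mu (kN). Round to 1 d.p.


TE_max = W * g * mu
TE_max = 130 * 9.81 * 0.15
TE_max = 1275.3 * 0.15
TE_max = 191.3 kN

191.3


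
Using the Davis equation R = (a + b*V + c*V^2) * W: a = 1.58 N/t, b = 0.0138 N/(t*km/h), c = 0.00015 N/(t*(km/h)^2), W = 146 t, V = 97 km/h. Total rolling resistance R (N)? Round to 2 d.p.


b*V = 0.0138 * 97 = 1.3386
c*V^2 = 0.00015 * 9409 = 1.41135
R_per_t = 1.58 + 1.3386 + 1.41135 = 4.32995 N/t
R_total = 4.32995 * 146 = 632.17 N

632.17


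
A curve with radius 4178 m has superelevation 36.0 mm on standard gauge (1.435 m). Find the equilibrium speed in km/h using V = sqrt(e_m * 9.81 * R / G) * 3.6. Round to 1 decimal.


Convert cant: e = 36.0 mm = 0.0360 m
V_ms = sqrt(0.0360 * 9.81 * 4178 / 1.435)
V_ms = sqrt(1028.224725) = 32.0659 m/s
V = 32.0659 * 3.6 = 115.4 km/h

115.4


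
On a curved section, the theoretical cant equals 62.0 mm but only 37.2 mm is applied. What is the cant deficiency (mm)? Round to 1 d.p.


Cant deficiency = equilibrium cant - actual cant
CD = 62.0 - 37.2
CD = 24.8 mm

24.8


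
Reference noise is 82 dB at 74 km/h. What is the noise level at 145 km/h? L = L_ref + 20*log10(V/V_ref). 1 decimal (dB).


V/V_ref = 145 / 74 = 1.959459
log10(1.959459) = 0.292136
20 * 0.292136 = 5.8427
L = 82 + 5.8427 = 87.8 dB

87.8


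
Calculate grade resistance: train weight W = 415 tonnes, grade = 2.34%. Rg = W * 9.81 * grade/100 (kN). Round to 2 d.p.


Rg = W * 9.81 * grade / 100
Rg = 415 * 9.81 * 2.34 / 100
Rg = 4071.15 * 0.0234
Rg = 95.26 kN

95.26


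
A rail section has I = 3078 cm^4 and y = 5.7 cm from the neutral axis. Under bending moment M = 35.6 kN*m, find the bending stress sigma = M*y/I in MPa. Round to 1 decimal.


Convert units:
M = 35.6 kN*m = 35600000 N*mm
y = 5.7 cm = 57 mm
I = 3078 cm^4 = 30780000 mm^4
sigma = 35600000 * 57 / 30780000
sigma = 65.9 MPa

65.9


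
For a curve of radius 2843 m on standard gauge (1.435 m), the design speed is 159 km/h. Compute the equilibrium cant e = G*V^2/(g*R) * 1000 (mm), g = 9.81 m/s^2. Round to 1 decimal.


Convert speed: V = 159 / 3.6 = 44.1667 m/s
Apply formula: e = 1.435 * 44.1667^2 / (9.81 * 2843)
e = 1.435 * 1950.6944 / 27889.83
e = 0.100368 m = 100.4 mm

100.4


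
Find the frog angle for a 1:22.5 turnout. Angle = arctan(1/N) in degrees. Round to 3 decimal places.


1/N = 1/22.5 = 0.044444
angle = arctan(0.044444) = 0.044415 rad
angle = 0.044415 * 180/pi = 2.545 degrees

2.545


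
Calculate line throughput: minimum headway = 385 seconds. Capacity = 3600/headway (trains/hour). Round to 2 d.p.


Capacity = 3600 / headway
Capacity = 3600 / 385
Capacity = 9.35 trains/hour

9.35


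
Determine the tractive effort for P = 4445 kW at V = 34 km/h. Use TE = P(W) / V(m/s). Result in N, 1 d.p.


Convert: P = 4445 kW = 4445000 W
V = 34 / 3.6 = 9.4444 m/s
TE = 4445000 / 9.4444
TE = 470647.1 N

470647.1


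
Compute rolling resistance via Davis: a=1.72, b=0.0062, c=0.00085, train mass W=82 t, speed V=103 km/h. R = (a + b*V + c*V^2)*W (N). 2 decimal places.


b*V = 0.0062 * 103 = 0.6386
c*V^2 = 0.00085 * 10609 = 9.01765
R_per_t = 1.72 + 0.6386 + 9.01765 = 11.37625 N/t
R_total = 11.37625 * 82 = 932.85 N

932.85


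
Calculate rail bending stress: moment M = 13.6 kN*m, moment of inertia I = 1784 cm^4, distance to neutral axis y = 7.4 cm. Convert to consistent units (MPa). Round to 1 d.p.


Convert units:
M = 13.6 kN*m = 13600000 N*mm
y = 7.4 cm = 74 mm
I = 1784 cm^4 = 17840000 mm^4
sigma = 13600000 * 74 / 17840000
sigma = 56.4 MPa

56.4


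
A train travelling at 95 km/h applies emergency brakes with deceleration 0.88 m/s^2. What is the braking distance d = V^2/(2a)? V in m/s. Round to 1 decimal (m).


Convert speed: V = 95 / 3.6 = 26.3889 m/s
V^2 = 696.3735
d = 696.3735 / (2 * 0.88)
d = 696.3735 / 1.76
d = 395.7 m

395.7


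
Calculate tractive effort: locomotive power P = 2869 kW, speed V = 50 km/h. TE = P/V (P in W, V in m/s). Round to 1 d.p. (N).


Convert: P = 2869 kW = 2869000 W
V = 50 / 3.6 = 13.8889 m/s
TE = 2869000 / 13.8889
TE = 206568.0 N

206568.0


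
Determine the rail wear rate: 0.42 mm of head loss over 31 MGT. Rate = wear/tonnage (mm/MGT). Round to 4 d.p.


Wear rate = total wear / cumulative tonnage
Rate = 0.42 / 31
Rate = 0.0135 mm/MGT

0.0135


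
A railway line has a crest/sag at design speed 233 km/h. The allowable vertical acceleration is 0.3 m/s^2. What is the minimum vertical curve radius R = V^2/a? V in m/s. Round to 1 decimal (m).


Convert speed: V = 233 / 3.6 = 64.7222 m/s
V^2 = 4188.966 m^2/s^2
R_v = 4188.966 / 0.3
R_v = 13963.2 m

13963.2


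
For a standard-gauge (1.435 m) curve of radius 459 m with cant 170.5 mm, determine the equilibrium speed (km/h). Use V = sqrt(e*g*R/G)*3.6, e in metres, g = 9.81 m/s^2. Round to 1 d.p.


Convert cant: e = 170.5 mm = 0.1705 m
V_ms = sqrt(0.1705 * 9.81 * 459 / 1.435)
V_ms = sqrt(535.000484) = 23.1301 m/s
V = 23.1301 * 3.6 = 83.3 km/h

83.3


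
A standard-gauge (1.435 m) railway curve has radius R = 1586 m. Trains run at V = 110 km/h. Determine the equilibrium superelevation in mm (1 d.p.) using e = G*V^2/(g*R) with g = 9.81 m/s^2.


Convert speed: V = 110 / 3.6 = 30.5556 m/s
Apply formula: e = 1.435 * 30.5556^2 / (9.81 * 1586)
e = 1.435 * 933.642 / 15558.66
e = 0.086111 m = 86.1 mm

86.1


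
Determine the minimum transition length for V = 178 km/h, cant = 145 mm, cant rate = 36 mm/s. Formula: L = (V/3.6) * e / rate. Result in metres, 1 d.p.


Convert speed: V = 178 / 3.6 = 49.4444 m/s
L = 49.4444 * 145 / 36
L = 7169.4444 / 36
L = 199.2 m

199.2


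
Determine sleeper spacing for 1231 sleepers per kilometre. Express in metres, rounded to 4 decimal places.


Spacing = 1000 m / number of sleepers
Spacing = 1000 / 1231
Spacing = 0.8123 m

0.8123


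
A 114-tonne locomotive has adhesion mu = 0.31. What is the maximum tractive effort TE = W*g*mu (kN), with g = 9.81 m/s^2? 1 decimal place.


TE_max = W * g * mu
TE_max = 114 * 9.81 * 0.31
TE_max = 1118.34 * 0.31
TE_max = 346.7 kN

346.7


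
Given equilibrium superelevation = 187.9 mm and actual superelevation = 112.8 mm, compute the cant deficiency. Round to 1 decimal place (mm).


Cant deficiency = equilibrium cant - actual cant
CD = 187.9 - 112.8
CD = 75.1 mm

75.1


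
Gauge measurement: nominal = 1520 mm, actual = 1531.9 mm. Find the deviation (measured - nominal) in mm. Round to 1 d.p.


Deviation = measured - nominal
Deviation = 1531.9 - 1520
Deviation = 11.9 mm

11.9


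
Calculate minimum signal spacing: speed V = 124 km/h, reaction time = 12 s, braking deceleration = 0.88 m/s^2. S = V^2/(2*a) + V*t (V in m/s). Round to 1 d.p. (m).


V = 124 / 3.6 = 34.4444 m/s
Braking distance = 34.4444^2 / (2*0.88) = 674.1021 m
Sighting distance = 34.4444 * 12 = 413.3333 m
S = 674.1021 + 413.3333 = 1087.4 m

1087.4


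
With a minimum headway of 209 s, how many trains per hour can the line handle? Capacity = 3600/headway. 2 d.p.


Capacity = 3600 / headway
Capacity = 3600 / 209
Capacity = 17.22 trains/hour

17.22


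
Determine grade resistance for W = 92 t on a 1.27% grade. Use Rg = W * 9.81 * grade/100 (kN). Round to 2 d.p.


Rg = W * 9.81 * grade / 100
Rg = 92 * 9.81 * 1.27 / 100
Rg = 902.52 * 0.0127
Rg = 11.46 kN

11.46
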